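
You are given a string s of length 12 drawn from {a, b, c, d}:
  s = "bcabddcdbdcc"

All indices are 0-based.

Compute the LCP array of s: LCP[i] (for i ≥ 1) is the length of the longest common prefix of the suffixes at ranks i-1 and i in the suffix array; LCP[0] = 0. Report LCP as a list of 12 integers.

[0, 0, 1, 2, 0, 1, 1, 1, 0, 1, 2, 1]

rank→(start, suffix):
  0 → (2, 'abddcdbdcc')
  1 → (0, 'bcabddcdbdcc')
  2 → (8, 'bdcc')
  3 → (3, 'bddcdbdcc')
  4 → (11, 'c')
  5 → (1, 'cabddcdbdcc')
  6 → (10, 'cc')
  7 → (6, 'cdbdcc')
  8 → (7, 'dbdcc')
  9 → (9, 'dcc')
  10 → (5, 'dcdbdcc')
  11 → (4, 'ddcdbdcc')

SA = [2, 0, 8, 3, 11, 1, 10, 6, 7, 9, 5, 4]
rank  pair      lcp
   1  s[2:],s[0:]  0  ''
   2  s[0:],s[8:]  1  'b'
   3  s[8:],s[3:]  2  'bd'
   4  s[3:],s[11:]  0  ''
   5  s[11:],s[1:]  1  'c'
   6  s[1:],s[10:]  1  'c'
   7  s[10:],s[6:]  1  'c'
   8  s[6:],s[7:]  0  ''
   9  s[7:],s[9:]  1  'd'
  10  s[9:],s[5:]  2  'dc'
  11  s[5:],s[4:]  1  'd'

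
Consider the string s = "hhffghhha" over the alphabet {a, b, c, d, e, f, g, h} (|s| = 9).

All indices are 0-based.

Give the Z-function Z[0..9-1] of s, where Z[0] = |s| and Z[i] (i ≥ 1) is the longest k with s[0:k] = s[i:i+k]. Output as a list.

[9, 1, 0, 0, 0, 2, 2, 1, 0]

Z[0]=9
i=1: fresh scan; Z[1]=1 grow→box=[1,2)
i=2: fresh scan; Z[2]=0
i=3: fresh scan; Z[3]=0
i=4: fresh scan; Z[4]=0
i=5: fresh scan; Z[5]=2 grow→box=[5,7)
i=6: min(r-i=1, Z[1]=1)=1; Z[6]=2 grow→box=[6,8)
i=7: min(r-i=1, Z[1]=1)=1; Z[7]=1
i=8: fresh scan; Z[8]=0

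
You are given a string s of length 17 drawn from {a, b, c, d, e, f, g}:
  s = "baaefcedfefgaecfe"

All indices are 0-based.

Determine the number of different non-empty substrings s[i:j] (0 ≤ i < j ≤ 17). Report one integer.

140

rank | idx | suffix
   0 |   1 | aaefcedfefgaecfe
   1 |  12 | aecfe
   2 |   2 | aefcedfefgaecfe
   3 |   0 | baaefcedfefgaecfe
   4 |   5 | cedfefgaecfe
   5 |  14 | cfe
   6 |   7 | dfefgaecfe
   7 |  16 | e
   8 |  13 | ecfe
   9 |   6 | edfefgaecfe
  10 |   3 | efcedfefgaecfe
  11 |   9 | efgaecfe
  12 |   4 | fcedfefgaecfe
  13 |  15 | fe
  14 |   8 | fefgaecfe
  15 |  10 | fgaecfe
  16 |  11 | gaecfe

SA = [1, 12, 2, 0, 5, 14, 7, 16, 13, 6, 3, 9, 4, 15, 8, 10, 11]
[i] adj suffixes → lcp
  [1] 1/12 → 1 ('a')
  [2] 12/2 → 2 ('ae')
  [3] 2/0 → 0 ('')
  [4] 0/5 → 0 ('')
  [5] 5/14 → 1 ('c')
  [6] 14/7 → 0 ('')
  [7] 7/16 → 0 ('')
  [8] 16/13 → 1 ('e')
  [9] 13/6 → 1 ('e')
  [10] 6/3 → 1 ('e')
  [11] 3/9 → 2 ('ef')
  [12] 9/4 → 0 ('')
  [13] 4/15 → 1 ('f')
  [14] 15/8 → 2 ('fe')
  [15] 8/10 → 1 ('f')
  [16] 10/11 → 0 ('')

n(n+1)/2 = 17·18/2 = 153
Σ LCP = 0 + 1 + 2 + 0 + 0 + 1 + 0 + 0 + 1 + 1 + 1 + 2 + 0 + 1 + 2 + 1 + 0 = 13
distinct = 153 − 13 = 140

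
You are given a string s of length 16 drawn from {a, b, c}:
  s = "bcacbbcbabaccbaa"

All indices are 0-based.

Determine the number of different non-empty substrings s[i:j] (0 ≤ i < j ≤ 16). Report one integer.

sorted suffixes:
  #0 SA[0]=15  'a'
  #1 SA[1]=14  'aa'
  #2 SA[2]=8  'abaccbaa'
  #3 SA[3]=2  'acbbcbabaccbaa'
  #4 SA[4]=10  'accbaa'
  #5 SA[5]=13  'baa'
  #6 SA[6]=7  'babaccbaa'
  #7 SA[7]=9  'baccbaa'
  #8 SA[8]=4  'bbcbabaccbaa'
  #9 SA[9]=0  'bcacbbcbabaccbaa'
  #10 SA[10]=5  'bcbabaccbaa'
  #11 SA[11]=1  'cacbbcbabaccbaa'
  #12 SA[12]=12  'cbaa'
  #13 SA[13]=6  'cbabaccbaa'
  #14 SA[14]=3  'cbbcbabaccbaa'
  #15 SA[15]=11  'ccbaa'

SA = [15, 14, 8, 2, 10, 13, 7, 9, 4, 0, 5, 1, 12, 6, 3, 11]
i: (SA[i-1],SA[i]) lcp shared
  1: (15,14) 1 'a'
  2: (14,8) 1 'a'
  3: (8,2) 1 'a'
  4: (2,10) 2 'ac'
  5: (10,13) 0 ''
  6: (13,7) 2 'ba'
  7: (7,9) 2 'ba'
  8: (9,4) 1 'b'
  9: (4,0) 1 'b'
  10: (0,5) 2 'bc'
  11: (5,1) 0 ''
  12: (1,12) 1 'c'
  13: (12,6) 3 'cba'
  14: (6,3) 2 'cb'
  15: (3,11) 1 'c'

n(n+1)/2 = 16·17/2 = 136
Σ LCP = 0 + 1 + 1 + 1 + 2 + 0 + 2 + 2 + 1 + 1 + 2 + 0 + 1 + 3 + 2 + 1 = 20
distinct = 136 − 20 = 116

116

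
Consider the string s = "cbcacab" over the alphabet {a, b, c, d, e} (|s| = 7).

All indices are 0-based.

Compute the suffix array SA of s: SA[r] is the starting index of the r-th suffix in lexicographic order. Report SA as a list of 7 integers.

[5, 3, 6, 1, 4, 2, 0]

rank | idx | suffix
   0 |   5 | ab
   1 |   3 | acab
   2 |   6 | b
   3 |   1 | bcacab
   4 |   4 | cab
   5 |   2 | cacab
   6 |   0 | cbcacab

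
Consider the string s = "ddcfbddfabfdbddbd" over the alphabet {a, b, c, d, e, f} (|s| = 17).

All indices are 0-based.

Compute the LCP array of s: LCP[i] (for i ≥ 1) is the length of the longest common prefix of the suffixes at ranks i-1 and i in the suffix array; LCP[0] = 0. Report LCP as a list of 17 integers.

[0, 0, 2, 3, 1, 0, 0, 1, 3, 1, 1, 2, 2, 1, 0, 1, 1]

rank | idx | suffix
   0 |   8 | abfdbddbd
   1 |  15 | bd
   2 |  12 | bddbd
   3 |   4 | bddfabfdbddbd
   4 |   9 | bfdbddbd
   5 |   2 | cfbddfabfdbddbd
   6 |  16 | d
   7 |  14 | dbd
   8 |  11 | dbddbd
   9 |   1 | dcfbddfabfdbddbd
  10 |  13 | ddbd
  11 |   0 | ddcfbddfabfdbddbd
  12 |   5 | ddfabfdbddbd
  13 |   6 | dfabfdbddbd
  14 |   7 | fabfdbddbd
  15 |   3 | fbddfabfdbddbd
  16 |  10 | fdbddbd

SA = [8, 15, 12, 4, 9, 2, 16, 14, 11, 1, 13, 0, 5, 6, 7, 3, 10]
rank  pair      lcp
   1  s[8:],s[15:]  0  ''
   2  s[15:],s[12:]  2  'bd'
   3  s[12:],s[4:]  3  'bdd'
   4  s[4:],s[9:]  1  'b'
   5  s[9:],s[2:]  0  ''
   6  s[2:],s[16:]  0  ''
   7  s[16:],s[14:]  1  'd'
   8  s[14:],s[11:]  3  'dbd'
   9  s[11:],s[1:]  1  'd'
  10  s[1:],s[13:]  1  'd'
  11  s[13:],s[0:]  2  'dd'
  12  s[0:],s[5:]  2  'dd'
  13  s[5:],s[6:]  1  'd'
  14  s[6:],s[7:]  0  ''
  15  s[7:],s[3:]  1  'f'
  16  s[3:],s[10:]  1  'f'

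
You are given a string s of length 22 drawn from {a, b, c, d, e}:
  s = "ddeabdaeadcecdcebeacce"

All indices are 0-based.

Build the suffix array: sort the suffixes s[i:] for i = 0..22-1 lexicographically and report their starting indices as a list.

[3, 18, 8, 6, 4, 16, 19, 12, 20, 14, 10, 5, 13, 9, 0, 1, 21, 2, 17, 7, 15, 11]

rank→(start, suffix):
  0 → (3, 'abdaeadcecdcebeacce')
  1 → (18, 'acce')
  2 → (8, 'adcecdcebeacce')
  3 → (6, 'aeadcecdcebeacce')
  4 → (4, 'bdaeadcecdcebeacce')
  5 → (16, 'beacce')
  6 → (19, 'cce')
  7 → (12, 'cdcebeacce')
  8 → (20, 'ce')
  9 → (14, 'cebeacce')
  10 → (10, 'cecdcebeacce')
  11 → (5, 'daeadcecdcebeacce')
  12 → (13, 'dcebeacce')
  13 → (9, 'dcecdcebeacce')
  14 → (0, 'ddeabdaeadcecdcebeacce')
  15 → (1, 'deabdaeadcecdcebeacce')
  16 → (21, 'e')
  17 → (2, 'eabdaeadcecdcebeacce')
  18 → (17, 'eacce')
  19 → (7, 'eadcecdcebeacce')
  20 → (15, 'ebeacce')
  21 → (11, 'ecdcebeacce')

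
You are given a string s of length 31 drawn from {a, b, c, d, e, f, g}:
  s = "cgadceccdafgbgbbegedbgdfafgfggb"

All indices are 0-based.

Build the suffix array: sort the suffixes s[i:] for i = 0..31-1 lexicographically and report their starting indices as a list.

[2, 9, 24, 30, 14, 15, 12, 20, 6, 7, 4, 0, 8, 19, 3, 22, 5, 18, 16, 23, 10, 25, 27, 1, 29, 13, 11, 21, 17, 26, 28]

rank→(start, suffix):
  0 → (2, 'adceccdafgbgbbegedbgdfafgfggb')
  1 → (9, 'afgbgbbegedbgdfafgfggb')
  2 → (24, 'afgfggb')
  3 → (30, 'b')
  4 → (14, 'bbegedbgdfafgfggb')
  5 → (15, 'begedbgdfafgfggb')
  6 → (12, 'bgbbegedbgdfafgfggb')
  7 → (20, 'bgdfafgfggb')
  8 → (6, 'ccdafgbgbbegedbgdfafgfggb')
  9 → (7, 'cdafgbgbbegedbgdfafgfggb')
  10 → (4, 'ceccdafgbgbbegedbgdfafgfggb')
  11 → (0, 'cgadceccdafgbgbbegedbgdfafgfggb')
  12 → (8, 'dafgbgbbegedbgdfafgfggb')
  13 → (19, 'dbgdfafgfggb')
  14 → (3, 'dceccdafgbgbbegedbgdfafgfggb')
  15 → (22, 'dfafgfggb')
  16 → (5, 'eccdafgbgbbegedbgdfafgfggb')
  17 → (18, 'edbgdfafgfggb')
  18 → (16, 'egedbgdfafgfggb')
  19 → (23, 'fafgfggb')
  20 → (10, 'fgbgbbegedbgdfafgfggb')
  21 → (25, 'fgfggb')
  22 → (27, 'fggb')
  23 → (1, 'gadceccdafgbgbbegedbgdfafgfggb')
  24 → (29, 'gb')
  25 → (13, 'gbbegedbgdfafgfggb')
  26 → (11, 'gbgbbegedbgdfafgfggb')
  27 → (21, 'gdfafgfggb')
  28 → (17, 'gedbgdfafgfggb')
  29 → (26, 'gfggb')
  30 → (28, 'ggb')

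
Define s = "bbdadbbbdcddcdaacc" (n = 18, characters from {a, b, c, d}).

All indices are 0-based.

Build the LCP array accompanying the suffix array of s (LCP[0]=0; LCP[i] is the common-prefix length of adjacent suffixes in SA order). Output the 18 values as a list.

rank→(start, suffix):
  0 → (14, 'aacc')
  1 → (15, 'acc')
  2 → (3, 'adbbbdcddcdaacc')
  3 → (5, 'bbbdcddcdaacc')
  4 → (0, 'bbdadbbbdcddcdaacc')
  5 → (6, 'bbdcddcdaacc')
  6 → (1, 'bdadbbbdcddcdaacc')
  7 → (7, 'bdcddcdaacc')
  8 → (17, 'c')
  9 → (16, 'cc')
  10 → (12, 'cdaacc')
  11 → (9, 'cddcdaacc')
  12 → (13, 'daacc')
  13 → (2, 'dadbbbdcddcdaacc')
  14 → (4, 'dbbbdcddcdaacc')
  15 → (11, 'dcdaacc')
  16 → (8, 'dcddcdaacc')
  17 → (10, 'ddcdaacc')

SA = [14, 15, 3, 5, 0, 6, 1, 7, 17, 16, 12, 9, 13, 2, 4, 11, 8, 10]
i: (SA[i-1],SA[i]) lcp shared
  1: (14,15) 1 'a'
  2: (15,3) 1 'a'
  3: (3,5) 0 ''
  4: (5,0) 2 'bb'
  5: (0,6) 3 'bbd'
  6: (6,1) 1 'b'
  7: (1,7) 2 'bd'
  8: (7,17) 0 ''
  9: (17,16) 1 'c'
  10: (16,12) 1 'c'
  11: (12,9) 2 'cd'
  12: (9,13) 0 ''
  13: (13,2) 2 'da'
  14: (2,4) 1 'd'
  15: (4,11) 1 'd'
  16: (11,8) 3 'dcd'
  17: (8,10) 1 'd'

[0, 1, 1, 0, 2, 3, 1, 2, 0, 1, 1, 2, 0, 2, 1, 1, 3, 1]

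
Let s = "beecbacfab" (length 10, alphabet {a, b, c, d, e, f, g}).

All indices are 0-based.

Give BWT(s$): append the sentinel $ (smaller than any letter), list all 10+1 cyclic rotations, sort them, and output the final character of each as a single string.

rank  rotation     last
    0  $beecbacfab  b
    1  ab$beecbacf  f
    2  acfab$beecb  b
    3  b$beecbacfa  a
    4  bacfab$beec  c
    5  beecbacfab$  $
    6  cbacfab$bee  e
    7  cfab$beecba  a
    8  ecbacfab$be  e
    9  eecbacfab$b  b
   10  fab$beecbac  c

bfbac$eaebc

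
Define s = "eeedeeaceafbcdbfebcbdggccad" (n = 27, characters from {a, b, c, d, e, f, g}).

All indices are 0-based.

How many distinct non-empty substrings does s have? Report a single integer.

sorted suffixes:
  #0 SA[0]=6  'aceafbcdbfebcbdggccad'
  #1 SA[1]=25  'ad'
  #2 SA[2]=9  'afbcdbfebcbdggccad'
  #3 SA[3]=17  'bcbdggccad'
  #4 SA[4]=11  'bcdbfebcbdggccad'
  #5 SA[5]=19  'bdggccad'
  #6 SA[6]=14  'bfebcbdggccad'
  #7 SA[7]=24  'cad'
  #8 SA[8]=18  'cbdggccad'
  #9 SA[9]=23  'ccad'
  #10 SA[10]=12  'cdbfebcbdggccad'
  #11 SA[11]=7  'ceafbcdbfebcbdggccad'
  #12 SA[12]=26  'd'
  #13 SA[13]=13  'dbfebcbdggccad'
  #14 SA[14]=3  'deeaceafbcdbfebcbdggccad'
  #15 SA[15]=20  'dggccad'
  #16 SA[16]=5  'eaceafbcdbfebcbdggccad'
  #17 SA[17]=8  'eafbcdbfebcbdggccad'
  #18 SA[18]=16  'ebcbdggccad'
  #19 SA[19]=2  'edeeaceafbcdbfebcbdggccad'
  #20 SA[20]=4  'eeaceafbcdbfebcbdggccad'
  #21 SA[21]=1  'eedeeaceafbcdbfebcbdggccad'
  #22 SA[22]=0  'eeedeeaceafbcdbfebcbdggccad'
  #23 SA[23]=10  'fbcdbfebcbdggccad'
  #24 SA[24]=15  'febcbdggccad'
  #25 SA[25]=22  'gccad'
  #26 SA[26]=21  'ggccad'

SA = [6, 25, 9, 17, 11, 19, 14, 24, 18, 23, 12, 7, 26, 13, 3, 20, 5, 8, 16, 2, 4, 1, 0, 10, 15, 22, 21]
[i] adj suffixes → lcp
  [1] 6/25 → 1 ('a')
  [2] 25/9 → 1 ('a')
  [3] 9/17 → 0 ('')
  [4] 17/11 → 2 ('bc')
  [5] 11/19 → 1 ('b')
  [6] 19/14 → 1 ('b')
  [7] 14/24 → 0 ('')
  [8] 24/18 → 1 ('c')
  [9] 18/23 → 1 ('c')
  [10] 23/12 → 1 ('c')
  [11] 12/7 → 1 ('c')
  [12] 7/26 → 0 ('')
  [13] 26/13 → 1 ('d')
  [14] 13/3 → 1 ('d')
  [15] 3/20 → 1 ('d')
  [16] 20/5 → 0 ('')
  [17] 5/8 → 2 ('ea')
  [18] 8/16 → 1 ('e')
  [19] 16/2 → 1 ('e')
  [20] 2/4 → 1 ('e')
  [21] 4/1 → 2 ('ee')
  [22] 1/0 → 2 ('ee')
  [23] 0/10 → 0 ('')
  [24] 10/15 → 1 ('f')
  [25] 15/22 → 0 ('')
  [26] 22/21 → 1 ('g')

n(n+1)/2 = 27·28/2 = 378
Σ LCP = 0 + 1 + 1 + 0 + 2 + 1 + 1 + 0 + 1 + 1 + 1 + 1 + 0 + 1 + 1 + 1 + 0 + 2 + 1 + 1 + 1 + 2 + 2 + 0 + 1 + 0 + 1 = 24
distinct = 378 − 24 = 354

354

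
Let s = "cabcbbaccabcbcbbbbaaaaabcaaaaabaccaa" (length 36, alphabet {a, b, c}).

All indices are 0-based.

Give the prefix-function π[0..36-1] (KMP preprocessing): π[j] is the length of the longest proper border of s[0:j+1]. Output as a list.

[0, 0, 0, 1, 0, 0, 0, 1, 1, 2, 3, 4, 5, 1, 0, 0, 0, 0, 0, 0, 0, 0, 0, 0, 1, 2, 0, 0, 0, 0, 0, 0, 1, 1, 2, 0]

π[0] = 0
j=1 s[j]='a': π[1]=0 (border '')
j=2 s[j]='b': π[2]=0 (border '')
j=3 s[j]='c': π[3]=1 (border 'c')
j=4 s[j]='b': k: 1→0; π[4]=0 (border '')
j=5 s[j]='b': π[5]=0 (border '')
j=6 s[j]='a': π[6]=0 (border '')
j=7 s[j]='c': π[7]=1 (border 'c')
j=8 s[j]='c': k: 1→0; π[8]=1 (border 'c')
j=9 s[j]='a': π[9]=2 (border 'ca')
j=10 s[j]='b': π[10]=3 (border 'cab')
j=11 s[j]='c': π[11]=4 (border 'cabc')
j=12 s[j]='b': π[12]=5 (border 'cabcb')
j=13 s[j]='c': k: 5→0; π[13]=1 (border 'c')
j=14 s[j]='b': k: 1→0; π[14]=0 (border '')
j=15 s[j]='b': π[15]=0 (border '')
j=16 s[j]='b': π[16]=0 (border '')
j=17 s[j]='b': π[17]=0 (border '')
j=18 s[j]='a': π[18]=0 (border '')
j=19 s[j]='a': π[19]=0 (border '')
j=20 s[j]='a': π[20]=0 (border '')
j=21 s[j]='a': π[21]=0 (border '')
j=22 s[j]='a': π[22]=0 (border '')
j=23 s[j]='b': π[23]=0 (border '')
j=24 s[j]='c': π[24]=1 (border 'c')
j=25 s[j]='a': π[25]=2 (border 'ca')
j=26 s[j]='a': k: 2→0; π[26]=0 (border '')
j=27 s[j]='a': π[27]=0 (border '')
j=28 s[j]='a': π[28]=0 (border '')
j=29 s[j]='a': π[29]=0 (border '')
j=30 s[j]='b': π[30]=0 (border '')
j=31 s[j]='a': π[31]=0 (border '')
j=32 s[j]='c': π[32]=1 (border 'c')
j=33 s[j]='c': k: 1→0; π[33]=1 (border 'c')
j=34 s[j]='a': π[34]=2 (border 'ca')
j=35 s[j]='a': k: 2→0; π[35]=0 (border '')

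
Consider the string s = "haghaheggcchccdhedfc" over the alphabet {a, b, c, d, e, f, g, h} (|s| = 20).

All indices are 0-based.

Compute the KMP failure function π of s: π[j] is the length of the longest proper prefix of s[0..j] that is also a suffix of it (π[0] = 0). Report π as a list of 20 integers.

π[0] = 0
j=1 s[j]='a': π[1]=0 (border '')
j=2 s[j]='g': π[2]=0 (border '')
j=3 s[j]='h': π[3]=1 (border 'h')
j=4 s[j]='a': π[4]=2 (border 'ha')
j=5 s[j]='h': k: 2→0; π[5]=1 (border 'h')
j=6 s[j]='e': k: 1→0; π[6]=0 (border '')
j=7 s[j]='g': π[7]=0 (border '')
j=8 s[j]='g': π[8]=0 (border '')
j=9 s[j]='c': π[9]=0 (border '')
j=10 s[j]='c': π[10]=0 (border '')
j=11 s[j]='h': π[11]=1 (border 'h')
j=12 s[j]='c': k: 1→0; π[12]=0 (border '')
j=13 s[j]='c': π[13]=0 (border '')
j=14 s[j]='d': π[14]=0 (border '')
j=15 s[j]='h': π[15]=1 (border 'h')
j=16 s[j]='e': k: 1→0; π[16]=0 (border '')
j=17 s[j]='d': π[17]=0 (border '')
j=18 s[j]='f': π[18]=0 (border '')
j=19 s[j]='c': π[19]=0 (border '')

[0, 0, 0, 1, 2, 1, 0, 0, 0, 0, 0, 1, 0, 0, 0, 1, 0, 0, 0, 0]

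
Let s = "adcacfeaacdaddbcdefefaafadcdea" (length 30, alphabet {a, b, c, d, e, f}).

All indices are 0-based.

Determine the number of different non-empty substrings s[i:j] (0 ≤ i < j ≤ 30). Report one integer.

rank→(start, suffix):
  0 → (29, 'a')
  1 → (7, 'aacdaddbcdefefaafadcdea')
  2 → (21, 'aafadcdea')
  3 → (8, 'acdaddbcdefefaafadcdea')
  4 → (3, 'acfeaacdaddbcdefefaafadcdea')
  5 → (0, 'adcacfeaacdaddbcdefefaafadcdea')
  6 → (24, 'adcdea')
  7 → (11, 'addbcdefefaafadcdea')
  8 → (22, 'afadcdea')
  9 → (14, 'bcdefefaafadcdea')
  10 → (2, 'cacfeaacdaddbcdefefaafadcdea')
  11 → (9, 'cdaddbcdefefaafadcdea')
  12 → (26, 'cdea')
  13 → (15, 'cdefefaafadcdea')
  14 → (4, 'cfeaacdaddbcdefefaafadcdea')
  15 → (10, 'daddbcdefefaafadcdea')
  16 → (13, 'dbcdefefaafadcdea')
  17 → (1, 'dcacfeaacdaddbcdefefaafadcdea')
  18 → (25, 'dcdea')
  19 → (12, 'ddbcdefefaafadcdea')
  20 → (27, 'dea')
  21 → (16, 'defefaafadcdea')
  22 → (28, 'ea')
  23 → (6, 'eaacdaddbcdefefaafadcdea')
  24 → (19, 'efaafadcdea')
  25 → (17, 'efefaafadcdea')
  26 → (20, 'faafadcdea')
  27 → (23, 'fadcdea')
  28 → (5, 'feaacdaddbcdefefaafadcdea')
  29 → (18, 'fefaafadcdea')

SA = [29, 7, 21, 8, 3, 0, 24, 11, 22, 14, 2, 9, 26, 15, 4, 10, 13, 1, 25, 12, 27, 16, 28, 6, 19, 17, 20, 23, 5, 18]
i: (SA[i-1],SA[i]) lcp shared
  1: (29,7) 1 'a'
  2: (7,21) 2 'aa'
  3: (21,8) 1 'a'
  4: (8,3) 2 'ac'
  5: (3,0) 1 'a'
  6: (0,24) 3 'adc'
  7: (24,11) 2 'ad'
  8: (11,22) 1 'a'
  9: (22,14) 0 ''
  10: (14,2) 0 ''
  11: (2,9) 1 'c'
  12: (9,26) 2 'cd'
  13: (26,15) 3 'cde'
  14: (15,4) 1 'c'
  15: (4,10) 0 ''
  16: (10,13) 1 'd'
  17: (13,1) 1 'd'
  18: (1,25) 2 'dc'
  19: (25,12) 1 'd'
  20: (12,27) 1 'd'
  21: (27,16) 2 'de'
  22: (16,28) 0 ''
  23: (28,6) 2 'ea'
  24: (6,19) 1 'e'
  25: (19,17) 2 'ef'
  26: (17,20) 0 ''
  27: (20,23) 2 'fa'
  28: (23,5) 1 'f'
  29: (5,18) 2 'fe'

n(n+1)/2 = 30·31/2 = 465
Σ LCP = 0 + 1 + 2 + 1 + 2 + 1 + 3 + 2 + 1 + 0 + 0 + 1 + 2 + 3 + 1 + 0 + 1 + 1 + 2 + 1 + 1 + 2 + 0 + 2 + 1 + 2 + 0 + 2 + 1 + 2 = 38
distinct = 465 − 38 = 427

427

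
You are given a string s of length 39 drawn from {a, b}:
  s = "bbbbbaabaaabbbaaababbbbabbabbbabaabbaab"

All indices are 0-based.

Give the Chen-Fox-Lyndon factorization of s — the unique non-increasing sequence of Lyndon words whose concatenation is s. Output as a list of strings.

["b", "b", "b", "b", "b", "aab", "aaabbb", "aaababbbbabbabbbabaabbaab"]

emit factor 1: 'b' (i=0, period=1)
emit factor 2: 'b' (i=1, period=1)
emit factor 3: 'b' (i=2, period=1)
emit factor 4: 'b' (i=3, period=1)
emit factor 5: 'b' (i=4, period=1)
emit factor 6: 'aab' (i=5, period=3)
emit factor 7: 'aaabbb' (i=8, period=6)
emit factor 8: 'aaababbbbabbabbbabaabbaab' (i=14, period=25)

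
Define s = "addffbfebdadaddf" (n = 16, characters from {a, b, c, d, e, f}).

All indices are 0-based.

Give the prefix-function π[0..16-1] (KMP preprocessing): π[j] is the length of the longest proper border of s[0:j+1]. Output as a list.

[0, 0, 0, 0, 0, 0, 0, 0, 0, 0, 1, 2, 1, 2, 3, 4]

π[0] = 0
j=1 s[j]='d': π[1]=0 (border '')
j=2 s[j]='d': π[2]=0 (border '')
j=3 s[j]='f': π[3]=0 (border '')
j=4 s[j]='f': π[4]=0 (border '')
j=5 s[j]='b': π[5]=0 (border '')
j=6 s[j]='f': π[6]=0 (border '')
j=7 s[j]='e': π[7]=0 (border '')
j=8 s[j]='b': π[8]=0 (border '')
j=9 s[j]='d': π[9]=0 (border '')
j=10 s[j]='a': π[10]=1 (border 'a')
j=11 s[j]='d': π[11]=2 (border 'ad')
j=12 s[j]='a': k: 2→0; π[12]=1 (border 'a')
j=13 s[j]='d': π[13]=2 (border 'ad')
j=14 s[j]='d': π[14]=3 (border 'add')
j=15 s[j]='f': π[15]=4 (border 'addf')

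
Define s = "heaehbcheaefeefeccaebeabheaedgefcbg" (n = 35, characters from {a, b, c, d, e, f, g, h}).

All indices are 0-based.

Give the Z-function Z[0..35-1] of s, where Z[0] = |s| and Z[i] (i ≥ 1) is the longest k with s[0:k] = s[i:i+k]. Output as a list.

[35, 0, 0, 0, 1, 0, 0, 4, 0, 0, 0, 0, 0, 0, 0, 0, 0, 0, 0, 0, 0, 0, 0, 0, 4, 0, 0, 0, 0, 0, 0, 0, 0, 0, 0]

Z[0]=35
i=1: i≥r, start 0; Z[1]=0
i=2: i≥r, start 0; Z[2]=0
i=3: i≥r, start 0; Z[3]=0
i=4: i≥r, start 0; Z[4]=1 extend→box=[4,5)
i=5: i≥r, start 0; Z[5]=0
i=6: i≥r, start 0; Z[6]=0
i=7: i≥r, start 0; Z[7]=4 extend→box=[7,11)
i=8: min(r-i=3, Z[1]=0)=0; Z[8]=0
i=9: min(r-i=2, Z[2]=0)=0; Z[9]=0
i=10: min(r-i=1, Z[3]=0)=0; Z[10]=0
i=11: i≥r, start 0; Z[11]=0
i=12: i≥r, start 0; Z[12]=0
i=13: i≥r, start 0; Z[13]=0
i=14: i≥r, start 0; Z[14]=0
i=15: i≥r, start 0; Z[15]=0
i=16: i≥r, start 0; Z[16]=0
i=17: i≥r, start 0; Z[17]=0
i=18: i≥r, start 0; Z[18]=0
i=19: i≥r, start 0; Z[19]=0
i=20: i≥r, start 0; Z[20]=0
i=21: i≥r, start 0; Z[21]=0
i=22: i≥r, start 0; Z[22]=0
i=23: i≥r, start 0; Z[23]=0
i=24: i≥r, start 0; Z[24]=4 extend→box=[24,28)
i=25: min(r-i=3, Z[1]=0)=0; Z[25]=0
i=26: min(r-i=2, Z[2]=0)=0; Z[26]=0
i=27: min(r-i=1, Z[3]=0)=0; Z[27]=0
i=28: i≥r, start 0; Z[28]=0
i=29: i≥r, start 0; Z[29]=0
i=30: i≥r, start 0; Z[30]=0
i=31: i≥r, start 0; Z[31]=0
i=32: i≥r, start 0; Z[32]=0
i=33: i≥r, start 0; Z[33]=0
i=34: i≥r, start 0; Z[34]=0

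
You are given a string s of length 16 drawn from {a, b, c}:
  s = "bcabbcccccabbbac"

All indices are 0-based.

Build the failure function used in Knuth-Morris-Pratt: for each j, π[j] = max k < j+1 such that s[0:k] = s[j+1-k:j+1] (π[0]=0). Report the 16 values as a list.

[0, 0, 0, 1, 1, 2, 0, 0, 0, 0, 0, 1, 1, 1, 0, 0]

π[0] = 0
j=1 s[j]='c': π[1]=0 (border '')
j=2 s[j]='a': π[2]=0 (border '')
j=3 s[j]='b': π[3]=1 (border 'b')
j=4 s[j]='b': k: 1→0; π[4]=1 (border 'b')
j=5 s[j]='c': π[5]=2 (border 'bc')
j=6 s[j]='c': k: 2→0; π[6]=0 (border '')
j=7 s[j]='c': π[7]=0 (border '')
j=8 s[j]='c': π[8]=0 (border '')
j=9 s[j]='c': π[9]=0 (border '')
j=10 s[j]='a': π[10]=0 (border '')
j=11 s[j]='b': π[11]=1 (border 'b')
j=12 s[j]='b': k: 1→0; π[12]=1 (border 'b')
j=13 s[j]='b': k: 1→0; π[13]=1 (border 'b')
j=14 s[j]='a': k: 1→0; π[14]=0 (border '')
j=15 s[j]='c': π[15]=0 (border '')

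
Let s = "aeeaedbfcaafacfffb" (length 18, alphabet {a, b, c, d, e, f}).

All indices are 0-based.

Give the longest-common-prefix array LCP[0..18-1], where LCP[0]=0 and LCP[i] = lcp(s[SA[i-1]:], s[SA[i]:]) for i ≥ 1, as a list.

[0, 1, 1, 2, 1, 0, 1, 0, 1, 0, 0, 1, 1, 0, 1, 1, 1, 2]

rank→(start, suffix):
  0 → (9, 'aafacfffb')
  1 → (12, 'acfffb')
  2 → (3, 'aedbfcaafacfffb')
  3 → (0, 'aeeaedbfcaafacfffb')
  4 → (10, 'afacfffb')
  5 → (17, 'b')
  6 → (6, 'bfcaafacfffb')
  7 → (8, 'caafacfffb')
  8 → (13, 'cfffb')
  9 → (5, 'dbfcaafacfffb')
  10 → (2, 'eaedbfcaafacfffb')
  11 → (4, 'edbfcaafacfffb')
  12 → (1, 'eeaedbfcaafacfffb')
  13 → (11, 'facfffb')
  14 → (16, 'fb')
  15 → (7, 'fcaafacfffb')
  16 → (15, 'ffb')
  17 → (14, 'fffb')

SA = [9, 12, 3, 0, 10, 17, 6, 8, 13, 5, 2, 4, 1, 11, 16, 7, 15, 14]
rank  pair      lcp
   1  s[9:],s[12:]  1  'a'
   2  s[12:],s[3:]  1  'a'
   3  s[3:],s[0:]  2  'ae'
   4  s[0:],s[10:]  1  'a'
   5  s[10:],s[17:]  0  ''
   6  s[17:],s[6:]  1  'b'
   7  s[6:],s[8:]  0  ''
   8  s[8:],s[13:]  1  'c'
   9  s[13:],s[5:]  0  ''
  10  s[5:],s[2:]  0  ''
  11  s[2:],s[4:]  1  'e'
  12  s[4:],s[1:]  1  'e'
  13  s[1:],s[11:]  0  ''
  14  s[11:],s[16:]  1  'f'
  15  s[16:],s[7:]  1  'f'
  16  s[7:],s[15:]  1  'f'
  17  s[15:],s[14:]  2  'ff'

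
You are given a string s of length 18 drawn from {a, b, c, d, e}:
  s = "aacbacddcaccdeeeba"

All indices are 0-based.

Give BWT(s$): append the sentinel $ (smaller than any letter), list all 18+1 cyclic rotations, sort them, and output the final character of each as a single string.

rank  rotation             last
    0  $aacbacddcaccdeeeba  a
    1  a$aacbacddcaccdeeeb  b
    2  aacbacddcaccdeeeba$  $
    3  acbacddcaccdeeeba$a  a
    4  accdeeeba$aacbacddc  c
    5  acddcaccdeeeba$aacb  b
    6  ba$aacbacddcaccdeee  e
    7  bacddcaccdeeeba$aac  c
    8  caccdeeeba$aacbacdd  d
    9  cbacddcaccdeeeba$aa  a
   10  ccdeeeba$aacbacddca  a
   11  cddcaccdeeeba$aacba  a
   12  cdeeeba$aacbacddcac  c
   13  dcaccdeeeba$aacbacd  d
   14  ddcaccdeeeba$aacbac  c
   15  deeeba$aacbacddcacc  c
   16  eba$aacbacddcaccdee  e
   17  eeba$aacbacddcaccde  e
   18  eeeba$aacbacddcaccd  d

ab$acbecdaaacdcceed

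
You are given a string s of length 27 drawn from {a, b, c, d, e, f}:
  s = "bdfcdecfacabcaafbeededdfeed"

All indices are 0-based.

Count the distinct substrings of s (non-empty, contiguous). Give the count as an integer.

rank | idx | suffix
   0 |  13 | aafbeededdfeed
   1 |  10 | abcaafbeededdfeed
   2 |   8 | acabcaafbeededdfeed
   3 |  14 | afbeededdfeed
   4 |  11 | bcaafbeededdfeed
   5 |   0 | bdfcdecfacabcaafbeededdfeed
   6 |  16 | beededdfeed
   7 |  12 | caafbeededdfeed
   8 |   9 | cabcaafbeededdfeed
   9 |   3 | cdecfacabcaafbeededdfeed
  10 |   6 | cfacabcaafbeededdfeed
  11 |  26 | d
  12 |  21 | ddfeed
  13 |   4 | decfacabcaafbeededdfeed
  14 |  19 | deddfeed
  15 |   1 | dfcdecfacabcaafbeededdfeed
  16 |  22 | dfeed
  17 |   5 | ecfacabcaafbeededdfeed
  18 |  25 | ed
  19 |  20 | eddfeed
  20 |  18 | ededdfeed
  21 |  24 | eed
  22 |  17 | eededdfeed
  23 |   7 | facabcaafbeededdfeed
  24 |  15 | fbeededdfeed
  25 |   2 | fcdecfacabcaafbeededdfeed
  26 |  23 | feed

SA = [13, 10, 8, 14, 11, 0, 16, 12, 9, 3, 6, 26, 21, 4, 19, 1, 22, 5, 25, 20, 18, 24, 17, 7, 15, 2, 23]
rank  pair      lcp
   1  s[13:],s[10:]  1  'a'
   2  s[10:],s[8:]  1  'a'
   3  s[8:],s[14:]  1  'a'
   4  s[14:],s[11:]  0  ''
   5  s[11:],s[0:]  1  'b'
   6  s[0:],s[16:]  1  'b'
   7  s[16:],s[12:]  0  ''
   8  s[12:],s[9:]  2  'ca'
   9  s[9:],s[3:]  1  'c'
  10  s[3:],s[6:]  1  'c'
  11  s[6:],s[26:]  0  ''
  12  s[26:],s[21:]  1  'd'
  13  s[21:],s[4:]  1  'd'
  14  s[4:],s[19:]  2  'de'
  15  s[19:],s[1:]  1  'd'
  16  s[1:],s[22:]  2  'df'
  17  s[22:],s[5:]  0  ''
  18  s[5:],s[25:]  1  'e'
  19  s[25:],s[20:]  2  'ed'
  20  s[20:],s[18:]  2  'ed'
  21  s[18:],s[24:]  1  'e'
  22  s[24:],s[17:]  3  'eed'
  23  s[17:],s[7:]  0  ''
  24  s[7:],s[15:]  1  'f'
  25  s[15:],s[2:]  1  'f'
  26  s[2:],s[23:]  1  'f'

n(n+1)/2 = 27·28/2 = 378
Σ LCP = 0 + 1 + 1 + 1 + 0 + 1 + 1 + 0 + 2 + 1 + 1 + 0 + 1 + 1 + 2 + 1 + 2 + 0 + 1 + 2 + 2 + 1 + 3 + 0 + 1 + 1 + 1 = 28
distinct = 378 − 28 = 350

350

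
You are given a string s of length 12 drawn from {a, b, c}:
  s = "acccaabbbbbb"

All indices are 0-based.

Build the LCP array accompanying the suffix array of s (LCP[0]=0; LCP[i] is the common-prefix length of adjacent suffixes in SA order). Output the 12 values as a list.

[0, 1, 1, 0, 1, 2, 3, 4, 5, 0, 1, 2]

rank→(start, suffix):
  0 → (4, 'aabbbbbb')
  1 → (5, 'abbbbbb')
  2 → (0, 'acccaabbbbbb')
  3 → (11, 'b')
  4 → (10, 'bb')
  5 → (9, 'bbb')
  6 → (8, 'bbbb')
  7 → (7, 'bbbbb')
  8 → (6, 'bbbbbb')
  9 → (3, 'caabbbbbb')
  10 → (2, 'ccaabbbbbb')
  11 → (1, 'cccaabbbbbb')

SA = [4, 5, 0, 11, 10, 9, 8, 7, 6, 3, 2, 1]
[i] adj suffixes → lcp
  [1] 4/5 → 1 ('a')
  [2] 5/0 → 1 ('a')
  [3] 0/11 → 0 ('')
  [4] 11/10 → 1 ('b')
  [5] 10/9 → 2 ('bb')
  [6] 9/8 → 3 ('bbb')
  [7] 8/7 → 4 ('bbbb')
  [8] 7/6 → 5 ('bbbbb')
  [9] 6/3 → 0 ('')
  [10] 3/2 → 1 ('c')
  [11] 2/1 → 2 ('cc')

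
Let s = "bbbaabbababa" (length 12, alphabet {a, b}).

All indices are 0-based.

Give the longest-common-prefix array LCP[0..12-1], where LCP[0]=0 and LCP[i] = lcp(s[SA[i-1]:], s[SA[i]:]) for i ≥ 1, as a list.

rank | idx | suffix
   0 |  11 | a
   1 |   3 | aabbababa
   2 |   9 | aba
   3 |   7 | ababa
   4 |   4 | abbababa
   5 |  10 | ba
   6 |   2 | baabbababa
   7 |   8 | baba
   8 |   6 | bababa
   9 |   1 | bbaabbababa
  10 |   5 | bbababa
  11 |   0 | bbbaabbababa

SA = [11, 3, 9, 7, 4, 10, 2, 8, 6, 1, 5, 0]
rank  pair      lcp
   1  s[11:],s[3:]  1  'a'
   2  s[3:],s[9:]  1  'a'
   3  s[9:],s[7:]  3  'aba'
   4  s[7:],s[4:]  2  'ab'
   5  s[4:],s[10:]  0  ''
   6  s[10:],s[2:]  2  'ba'
   7  s[2:],s[8:]  2  'ba'
   8  s[8:],s[6:]  4  'baba'
   9  s[6:],s[1:]  1  'b'
  10  s[1:],s[5:]  3  'bba'
  11  s[5:],s[0:]  2  'bb'

[0, 1, 1, 3, 2, 0, 2, 2, 4, 1, 3, 2]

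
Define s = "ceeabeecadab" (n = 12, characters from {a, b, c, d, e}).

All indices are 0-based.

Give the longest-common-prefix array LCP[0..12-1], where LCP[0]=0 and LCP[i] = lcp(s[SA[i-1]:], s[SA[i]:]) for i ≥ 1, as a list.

[0, 2, 1, 0, 1, 0, 1, 0, 0, 1, 1, 2]

rank→(start, suffix):
  0 → (10, 'ab')
  1 → (3, 'abeecadab')
  2 → (8, 'adab')
  3 → (11, 'b')
  4 → (4, 'beecadab')
  5 → (7, 'cadab')
  6 → (0, 'ceeabeecadab')
  7 → (9, 'dab')
  8 → (2, 'eabeecadab')
  9 → (6, 'ecadab')
  10 → (1, 'eeabeecadab')
  11 → (5, 'eecadab')

SA = [10, 3, 8, 11, 4, 7, 0, 9, 2, 6, 1, 5]
rank  pair      lcp
   1  s[10:],s[3:]  2  'ab'
   2  s[3:],s[8:]  1  'a'
   3  s[8:],s[11:]  0  ''
   4  s[11:],s[4:]  1  'b'
   5  s[4:],s[7:]  0  ''
   6  s[7:],s[0:]  1  'c'
   7  s[0:],s[9:]  0  ''
   8  s[9:],s[2:]  0  ''
   9  s[2:],s[6:]  1  'e'
  10  s[6:],s[1:]  1  'e'
  11  s[1:],s[5:]  2  'ee'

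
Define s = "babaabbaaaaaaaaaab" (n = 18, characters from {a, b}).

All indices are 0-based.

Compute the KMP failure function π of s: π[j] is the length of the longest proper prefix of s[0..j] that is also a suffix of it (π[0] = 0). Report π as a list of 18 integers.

[0, 0, 1, 2, 0, 1, 1, 2, 0, 0, 0, 0, 0, 0, 0, 0, 0, 1]

π[0] = 0
j=1 s[j]='a': π[1]=0 (border '')
j=2 s[j]='b': π[2]=1 (border 'b')
j=3 s[j]='a': π[3]=2 (border 'ba')
j=4 s[j]='a': k: 2→0; π[4]=0 (border '')
j=5 s[j]='b': π[5]=1 (border 'b')
j=6 s[j]='b': k: 1→0; π[6]=1 (border 'b')
j=7 s[j]='a': π[7]=2 (border 'ba')
j=8 s[j]='a': k: 2→0; π[8]=0 (border '')
j=9 s[j]='a': π[9]=0 (border '')
j=10 s[j]='a': π[10]=0 (border '')
j=11 s[j]='a': π[11]=0 (border '')
j=12 s[j]='a': π[12]=0 (border '')
j=13 s[j]='a': π[13]=0 (border '')
j=14 s[j]='a': π[14]=0 (border '')
j=15 s[j]='a': π[15]=0 (border '')
j=16 s[j]='a': π[16]=0 (border '')
j=17 s[j]='b': π[17]=1 (border 'b')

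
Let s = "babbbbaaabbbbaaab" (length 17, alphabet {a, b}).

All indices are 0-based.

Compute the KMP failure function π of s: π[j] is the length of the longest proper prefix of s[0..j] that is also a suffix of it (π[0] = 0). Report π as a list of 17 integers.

[0, 0, 1, 1, 1, 1, 2, 0, 0, 1, 1, 1, 1, 2, 0, 0, 1]

π[0] = 0
j=1 s[j]='a': π[1]=0 (border '')
j=2 s[j]='b': π[2]=1 (border 'b')
j=3 s[j]='b': k: 1→0; π[3]=1 (border 'b')
j=4 s[j]='b': k: 1→0; π[4]=1 (border 'b')
j=5 s[j]='b': k: 1→0; π[5]=1 (border 'b')
j=6 s[j]='a': π[6]=2 (border 'ba')
j=7 s[j]='a': k: 2→0; π[7]=0 (border '')
j=8 s[j]='a': π[8]=0 (border '')
j=9 s[j]='b': π[9]=1 (border 'b')
j=10 s[j]='b': k: 1→0; π[10]=1 (border 'b')
j=11 s[j]='b': k: 1→0; π[11]=1 (border 'b')
j=12 s[j]='b': k: 1→0; π[12]=1 (border 'b')
j=13 s[j]='a': π[13]=2 (border 'ba')
j=14 s[j]='a': k: 2→0; π[14]=0 (border '')
j=15 s[j]='a': π[15]=0 (border '')
j=16 s[j]='b': π[16]=1 (border 'b')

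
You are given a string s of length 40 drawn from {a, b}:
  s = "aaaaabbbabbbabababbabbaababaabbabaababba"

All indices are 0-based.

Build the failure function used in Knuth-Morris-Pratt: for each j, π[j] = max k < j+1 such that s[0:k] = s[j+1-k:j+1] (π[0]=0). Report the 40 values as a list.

π[0] = 0
j=1 s[j]='a': π[1]=1 (border 'a')
j=2 s[j]='a': π[2]=2 (border 'aa')
j=3 s[j]='a': π[3]=3 (border 'aaa')
j=4 s[j]='a': π[4]=4 (border 'aaaa')
j=5 s[j]='b': k: 4→3→2→1→0; π[5]=0 (border '')
j=6 s[j]='b': π[6]=0 (border '')
j=7 s[j]='b': π[7]=0 (border '')
j=8 s[j]='a': π[8]=1 (border 'a')
j=9 s[j]='b': k: 1→0; π[9]=0 (border '')
j=10 s[j]='b': π[10]=0 (border '')
j=11 s[j]='b': π[11]=0 (border '')
j=12 s[j]='a': π[12]=1 (border 'a')
j=13 s[j]='b': k: 1→0; π[13]=0 (border '')
j=14 s[j]='a': π[14]=1 (border 'a')
j=15 s[j]='b': k: 1→0; π[15]=0 (border '')
j=16 s[j]='a': π[16]=1 (border 'a')
j=17 s[j]='b': k: 1→0; π[17]=0 (border '')
j=18 s[j]='b': π[18]=0 (border '')
j=19 s[j]='a': π[19]=1 (border 'a')
j=20 s[j]='b': k: 1→0; π[20]=0 (border '')
j=21 s[j]='b': π[21]=0 (border '')
j=22 s[j]='a': π[22]=1 (border 'a')
j=23 s[j]='a': π[23]=2 (border 'aa')
j=24 s[j]='b': k: 2→1→0; π[24]=0 (border '')
j=25 s[j]='a': π[25]=1 (border 'a')
j=26 s[j]='b': k: 1→0; π[26]=0 (border '')
j=27 s[j]='a': π[27]=1 (border 'a')
j=28 s[j]='a': π[28]=2 (border 'aa')
j=29 s[j]='b': k: 2→1→0; π[29]=0 (border '')
j=30 s[j]='b': π[30]=0 (border '')
j=31 s[j]='a': π[31]=1 (border 'a')
j=32 s[j]='b': k: 1→0; π[32]=0 (border '')
j=33 s[j]='a': π[33]=1 (border 'a')
j=34 s[j]='a': π[34]=2 (border 'aa')
j=35 s[j]='b': k: 2→1→0; π[35]=0 (border '')
j=36 s[j]='a': π[36]=1 (border 'a')
j=37 s[j]='b': k: 1→0; π[37]=0 (border '')
j=38 s[j]='b': π[38]=0 (border '')
j=39 s[j]='a': π[39]=1 (border 'a')

[0, 1, 2, 3, 4, 0, 0, 0, 1, 0, 0, 0, 1, 0, 1, 0, 1, 0, 0, 1, 0, 0, 1, 2, 0, 1, 0, 1, 2, 0, 0, 1, 0, 1, 2, 0, 1, 0, 0, 1]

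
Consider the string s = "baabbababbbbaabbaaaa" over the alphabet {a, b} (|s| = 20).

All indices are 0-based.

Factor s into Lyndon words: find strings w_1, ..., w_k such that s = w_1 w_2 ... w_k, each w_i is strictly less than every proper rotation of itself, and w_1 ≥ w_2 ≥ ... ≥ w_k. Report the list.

emit factor 1: 'b' (i=0, period=1)
emit factor 2: 'aabbababbbb' (i=1, period=11)
emit factor 3: 'aabb' (i=12, period=4)
emit factor 4: 'a' (i=16, period=1)
emit factor 5: 'a' (i=17, period=1)
emit factor 6: 'a' (i=18, period=1)
emit factor 7: 'a' (i=19, period=1)

["b", "aabbababbbb", "aabb", "a", "a", "a", "a"]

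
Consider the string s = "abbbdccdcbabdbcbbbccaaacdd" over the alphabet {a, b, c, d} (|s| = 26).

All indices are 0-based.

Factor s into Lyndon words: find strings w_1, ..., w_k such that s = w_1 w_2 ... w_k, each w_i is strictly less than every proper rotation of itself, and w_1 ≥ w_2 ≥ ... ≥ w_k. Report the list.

["abbbdccdcbabdbcbbbcc", "aaacdd"]

emit factor 1: 'abbbdccdcbabdbcbbbcc' (i=0, period=20)
emit factor 2: 'aaacdd' (i=20, period=6)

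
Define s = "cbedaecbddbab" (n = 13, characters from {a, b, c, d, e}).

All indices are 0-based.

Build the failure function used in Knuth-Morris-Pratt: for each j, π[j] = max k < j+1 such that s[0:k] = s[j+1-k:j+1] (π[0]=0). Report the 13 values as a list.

π[0] = 0
j=1 s[j]='b': π[1]=0 (border '')
j=2 s[j]='e': π[2]=0 (border '')
j=3 s[j]='d': π[3]=0 (border '')
j=4 s[j]='a': π[4]=0 (border '')
j=5 s[j]='e': π[5]=0 (border '')
j=6 s[j]='c': π[6]=1 (border 'c')
j=7 s[j]='b': π[7]=2 (border 'cb')
j=8 s[j]='d': k: 2→0; π[8]=0 (border '')
j=9 s[j]='d': π[9]=0 (border '')
j=10 s[j]='b': π[10]=0 (border '')
j=11 s[j]='a': π[11]=0 (border '')
j=12 s[j]='b': π[12]=0 (border '')

[0, 0, 0, 0, 0, 0, 1, 2, 0, 0, 0, 0, 0]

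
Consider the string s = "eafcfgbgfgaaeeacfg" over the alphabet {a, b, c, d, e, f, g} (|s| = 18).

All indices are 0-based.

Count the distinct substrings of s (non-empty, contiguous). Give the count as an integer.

154

sorted suffixes:
  #0 SA[0]=10  'aaeeacfg'
  #1 SA[1]=14  'acfg'
  #2 SA[2]=11  'aeeacfg'
  #3 SA[3]=1  'afcfgbgfgaaeeacfg'
  #4 SA[4]=6  'bgfgaaeeacfg'
  #5 SA[5]=15  'cfg'
  #6 SA[6]=3  'cfgbgfgaaeeacfg'
  #7 SA[7]=13  'eacfg'
  #8 SA[8]=0  'eafcfgbgfgaaeeacfg'
  #9 SA[9]=12  'eeacfg'
  #10 SA[10]=2  'fcfgbgfgaaeeacfg'
  #11 SA[11]=16  'fg'
  #12 SA[12]=8  'fgaaeeacfg'
  #13 SA[13]=4  'fgbgfgaaeeacfg'
  #14 SA[14]=17  'g'
  #15 SA[15]=9  'gaaeeacfg'
  #16 SA[16]=5  'gbgfgaaeeacfg'
  #17 SA[17]=7  'gfgaaeeacfg'

SA = [10, 14, 11, 1, 6, 15, 3, 13, 0, 12, 2, 16, 8, 4, 17, 9, 5, 7]
[i] adj suffixes → lcp
  [1] 10/14 → 1 ('a')
  [2] 14/11 → 1 ('a')
  [3] 11/1 → 1 ('a')
  [4] 1/6 → 0 ('')
  [5] 6/15 → 0 ('')
  [6] 15/3 → 3 ('cfg')
  [7] 3/13 → 0 ('')
  [8] 13/0 → 2 ('ea')
  [9] 0/12 → 1 ('e')
  [10] 12/2 → 0 ('')
  [11] 2/16 → 1 ('f')
  [12] 16/8 → 2 ('fg')
  [13] 8/4 → 2 ('fg')
  [14] 4/17 → 0 ('')
  [15] 17/9 → 1 ('g')
  [16] 9/5 → 1 ('g')
  [17] 5/7 → 1 ('g')

n(n+1)/2 = 18·19/2 = 171
Σ LCP = 0 + 1 + 1 + 1 + 0 + 0 + 3 + 0 + 2 + 1 + 0 + 1 + 2 + 2 + 0 + 1 + 1 + 1 = 17
distinct = 171 − 17 = 154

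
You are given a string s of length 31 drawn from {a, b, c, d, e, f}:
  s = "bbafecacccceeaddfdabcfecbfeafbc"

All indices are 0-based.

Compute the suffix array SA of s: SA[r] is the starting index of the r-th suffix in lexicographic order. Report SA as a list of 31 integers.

sorted suffixes:
  #0 SA[0]=18  'abcfecbfeafbc'
  #1 SA[1]=6  'acccceeaddfdabcfecbfeafbc'
  #2 SA[2]=13  'addfdabcfecbfeafbc'
  #3 SA[3]=27  'afbc'
  #4 SA[4]=2  'afecacccceeaddfdabcfecbfeafbc'
  #5 SA[5]=1  'bafecacccceeaddfdabcfecbfeafbc'
  #6 SA[6]=0  'bbafecacccceeaddfdabcfecbfeafbc'
  #7 SA[7]=29  'bc'
  #8 SA[8]=19  'bcfecbfeafbc'
  #9 SA[9]=24  'bfeafbc'
  #10 SA[10]=30  'c'
  #11 SA[11]=5  'cacccceeaddfdabcfecbfeafbc'
  #12 SA[12]=23  'cbfeafbc'
  #13 SA[13]=7  'cccceeaddfdabcfecbfeafbc'
  #14 SA[14]=8  'ccceeaddfdabcfecbfeafbc'
  #15 SA[15]=9  'cceeaddfdabcfecbfeafbc'
  #16 SA[16]=10  'ceeaddfdabcfecbfeafbc'
  #17 SA[17]=20  'cfecbfeafbc'
  #18 SA[18]=17  'dabcfecbfeafbc'
  #19 SA[19]=14  'ddfdabcfecbfeafbc'
  #20 SA[20]=15  'dfdabcfecbfeafbc'
  #21 SA[21]=12  'eaddfdabcfecbfeafbc'
  #22 SA[22]=26  'eafbc'
  #23 SA[23]=4  'ecacccceeaddfdabcfecbfeafbc'
  #24 SA[24]=22  'ecbfeafbc'
  #25 SA[25]=11  'eeaddfdabcfecbfeafbc'
  #26 SA[26]=28  'fbc'
  #27 SA[27]=16  'fdabcfecbfeafbc'
  #28 SA[28]=25  'feafbc'
  #29 SA[29]=3  'fecacccceeaddfdabcfecbfeafbc'
  #30 SA[30]=21  'fecbfeafbc'

[18, 6, 13, 27, 2, 1, 0, 29, 19, 24, 30, 5, 23, 7, 8, 9, 10, 20, 17, 14, 15, 12, 26, 4, 22, 11, 28, 16, 25, 3, 21]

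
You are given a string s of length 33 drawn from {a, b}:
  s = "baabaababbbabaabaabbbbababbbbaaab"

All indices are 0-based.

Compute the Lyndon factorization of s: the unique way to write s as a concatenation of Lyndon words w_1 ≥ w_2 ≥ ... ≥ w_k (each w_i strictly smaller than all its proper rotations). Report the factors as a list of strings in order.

["b", "aabaababbbabaabaabbbbababbbb", "aaab"]

emit factor 1: 'b' (i=0, period=1)
emit factor 2: 'aabaababbbabaabaabbbbababbbb' (i=1, period=28)
emit factor 3: 'aaab' (i=29, period=4)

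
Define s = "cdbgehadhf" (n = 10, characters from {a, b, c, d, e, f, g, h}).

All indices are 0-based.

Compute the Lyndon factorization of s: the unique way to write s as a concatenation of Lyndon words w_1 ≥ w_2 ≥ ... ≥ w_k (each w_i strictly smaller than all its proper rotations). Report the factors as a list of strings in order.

["cd", "bgeh", "adhf"]

emit factor 1: 'cd' (i=0, period=2)
emit factor 2: 'bgeh' (i=2, period=4)
emit factor 3: 'adhf' (i=6, period=4)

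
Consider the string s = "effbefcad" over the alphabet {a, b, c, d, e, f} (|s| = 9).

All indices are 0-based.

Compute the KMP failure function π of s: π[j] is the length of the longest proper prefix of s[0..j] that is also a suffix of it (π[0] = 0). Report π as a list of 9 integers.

[0, 0, 0, 0, 1, 2, 0, 0, 0]

π[0] = 0
j=1 s[j]='f': π[1]=0 (border '')
j=2 s[j]='f': π[2]=0 (border '')
j=3 s[j]='b': π[3]=0 (border '')
j=4 s[j]='e': π[4]=1 (border 'e')
j=5 s[j]='f': π[5]=2 (border 'ef')
j=6 s[j]='c': k: 2→0; π[6]=0 (border '')
j=7 s[j]='a': π[7]=0 (border '')
j=8 s[j]='d': π[8]=0 (border '')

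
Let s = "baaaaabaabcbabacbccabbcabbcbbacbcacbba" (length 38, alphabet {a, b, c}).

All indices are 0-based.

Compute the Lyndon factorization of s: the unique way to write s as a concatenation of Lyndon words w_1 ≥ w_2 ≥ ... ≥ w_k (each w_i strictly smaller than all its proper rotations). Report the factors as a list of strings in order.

emit factor 1: 'b' (i=0, period=1)
emit factor 2: 'aaaaabaabcbabacbccabbcabbcbbacbcacbb' (i=1, period=36)
emit factor 3: 'a' (i=37, period=1)

["b", "aaaaabaabcbabacbccabbcabbcbbacbcacbb", "a"]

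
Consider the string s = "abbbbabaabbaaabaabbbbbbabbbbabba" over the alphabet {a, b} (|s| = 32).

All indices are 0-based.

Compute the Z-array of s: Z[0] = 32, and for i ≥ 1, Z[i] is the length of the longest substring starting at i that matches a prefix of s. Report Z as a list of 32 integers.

[32, 0, 0, 0, 0, 2, 0, 1, 3, 0, 0, 1, 1, 2, 0, 1, 5, 0, 0, 0, 0, 0, 0, 7, 0, 0, 0, 0, 3, 0, 0, 1]

Z[0]=32
i=1: fresh scan; Z[1]=0
i=2: fresh scan; Z[2]=0
i=3: fresh scan; Z[3]=0
i=4: fresh scan; Z[4]=0
i=5: fresh scan; Z[5]=2 extend→box=[5,7)
i=6: min(r-i=1, Z[1]=0)=0; Z[6]=0
i=7: fresh scan; Z[7]=1 extend→box=[7,8)
i=8: fresh scan; Z[8]=3 extend→box=[8,11)
i=9: min(r-i=2, Z[1]=0)=0; Z[9]=0
i=10: min(r-i=1, Z[2]=0)=0; Z[10]=0
i=11: fresh scan; Z[11]=1 extend→box=[11,12)
i=12: fresh scan; Z[12]=1 extend→box=[12,13)
i=13: fresh scan; Z[13]=2 extend→box=[13,15)
i=14: min(r-i=1, Z[1]=0)=0; Z[14]=0
i=15: fresh scan; Z[15]=1 extend→box=[15,16)
i=16: fresh scan; Z[16]=5 extend→box=[16,21)
i=17: min(r-i=4, Z[1]=0)=0; Z[17]=0
i=18: min(r-i=3, Z[2]=0)=0; Z[18]=0
i=19: min(r-i=2, Z[3]=0)=0; Z[19]=0
i=20: min(r-i=1, Z[4]=0)=0; Z[20]=0
i=21: fresh scan; Z[21]=0
i=22: fresh scan; Z[22]=0
i=23: fresh scan; Z[23]=7 extend→box=[23,30)
i=24: min(r-i=6, Z[1]=0)=0; Z[24]=0
i=25: min(r-i=5, Z[2]=0)=0; Z[25]=0
i=26: min(r-i=4, Z[3]=0)=0; Z[26]=0
i=27: min(r-i=3, Z[4]=0)=0; Z[27]=0
i=28: min(r-i=2, Z[5]=2)=2; Z[28]=3 extend→box=[28,31)
i=29: min(r-i=2, Z[1]=0)=0; Z[29]=0
i=30: min(r-i=1, Z[2]=0)=0; Z[30]=0
i=31: fresh scan; Z[31]=1 extend→box=[31,32)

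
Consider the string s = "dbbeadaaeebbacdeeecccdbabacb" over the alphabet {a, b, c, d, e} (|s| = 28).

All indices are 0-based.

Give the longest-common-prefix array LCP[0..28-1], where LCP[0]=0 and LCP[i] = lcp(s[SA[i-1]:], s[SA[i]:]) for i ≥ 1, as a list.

[0, 1, 1, 2, 1, 1, 0, 1, 2, 3, 1, 2, 1, 0, 1, 2, 1, 2, 0, 1, 2, 1, 0, 1, 1, 1, 2, 2]

rank | idx | suffix
   0 |   6 | aaeebbacdeeecccdbabacb
   1 |  23 | abacb
   2 |  25 | acb
   3 |  12 | acdeeecccdbabacb
   4 |   4 | adaaeebbacdeeecccdbabacb
   5 |   7 | aeebbacdeeecccdbabacb
   6 |  27 | b
   7 |  22 | babacb
   8 |  24 | bacb
   9 |  11 | bacdeeecccdbabacb
  10 |  10 | bbacdeeecccdbabacb
  11 |   1 | bbeadaaeebbacdeeecccdbabacb
  12 |   2 | beadaaeebbacdeeecccdbabacb
  13 |  26 | cb
  14 |  18 | cccdbabacb
  15 |  19 | ccdbabacb
  16 |  20 | cdbabacb
  17 |  13 | cdeeecccdbabacb
  18 |   5 | daaeebbacdeeecccdbabacb
  19 |  21 | dbabacb
  20 |   0 | dbbeadaaeebbacdeeecccdbabacb
  21 |  14 | deeecccdbabacb
  22 |   3 | eadaaeebbacdeeecccdbabacb
  23 |   9 | ebbacdeeecccdbabacb
  24 |  17 | ecccdbabacb
  25 |   8 | eebbacdeeecccdbabacb
  26 |  16 | eecccdbabacb
  27 |  15 | eeecccdbabacb

SA = [6, 23, 25, 12, 4, 7, 27, 22, 24, 11, 10, 1, 2, 26, 18, 19, 20, 13, 5, 21, 0, 14, 3, 9, 17, 8, 16, 15]
rank  pair      lcp
   1  s[6:],s[23:]  1  'a'
   2  s[23:],s[25:]  1  'a'
   3  s[25:],s[12:]  2  'ac'
   4  s[12:],s[4:]  1  'a'
   5  s[4:],s[7:]  1  'a'
   6  s[7:],s[27:]  0  ''
   7  s[27:],s[22:]  1  'b'
   8  s[22:],s[24:]  2  'ba'
   9  s[24:],s[11:]  3  'bac'
  10  s[11:],s[10:]  1  'b'
  11  s[10:],s[1:]  2  'bb'
  12  s[1:],s[2:]  1  'b'
  13  s[2:],s[26:]  0  ''
  14  s[26:],s[18:]  1  'c'
  15  s[18:],s[19:]  2  'cc'
  16  s[19:],s[20:]  1  'c'
  17  s[20:],s[13:]  2  'cd'
  18  s[13:],s[5:]  0  ''
  19  s[5:],s[21:]  1  'd'
  20  s[21:],s[0:]  2  'db'
  21  s[0:],s[14:]  1  'd'
  22  s[14:],s[3:]  0  ''
  23  s[3:],s[9:]  1  'e'
  24  s[9:],s[17:]  1  'e'
  25  s[17:],s[8:]  1  'e'
  26  s[8:],s[16:]  2  'ee'
  27  s[16:],s[15:]  2  'ee'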